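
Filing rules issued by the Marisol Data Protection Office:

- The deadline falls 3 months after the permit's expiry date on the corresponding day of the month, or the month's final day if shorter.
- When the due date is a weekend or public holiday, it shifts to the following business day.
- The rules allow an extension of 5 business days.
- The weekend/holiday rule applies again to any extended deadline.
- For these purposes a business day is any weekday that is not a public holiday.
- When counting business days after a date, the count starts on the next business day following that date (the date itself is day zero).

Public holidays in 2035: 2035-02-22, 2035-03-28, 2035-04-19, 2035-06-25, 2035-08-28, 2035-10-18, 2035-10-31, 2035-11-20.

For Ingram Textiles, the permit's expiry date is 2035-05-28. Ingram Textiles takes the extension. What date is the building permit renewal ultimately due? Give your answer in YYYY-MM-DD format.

2035-09-05

3 months after 2035-05-28, on the same day of the month, is 2035-08-28.
2035-08-28 falls on a listed holiday. Rolling to the next business day gives 2035-08-29, a Wednesday.
Counting 5 further business days from 2035-08-29 reaches 2035-09-05.
2035-09-05 (Wednesday) is already a business day.
Final deadline: 2035-09-05.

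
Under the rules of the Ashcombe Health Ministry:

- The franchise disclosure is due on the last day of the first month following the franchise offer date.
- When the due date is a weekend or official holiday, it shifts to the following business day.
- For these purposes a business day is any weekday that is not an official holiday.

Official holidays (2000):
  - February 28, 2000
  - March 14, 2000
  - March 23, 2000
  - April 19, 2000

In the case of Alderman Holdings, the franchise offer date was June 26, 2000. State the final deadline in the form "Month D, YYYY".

1 month after June 26, 2000 is July 2000; that month ends on July 31, 2000.
July 31, 2000 is a Monday and not a listed holiday, so it stands.
Final deadline: July 31, 2000.

July 31, 2000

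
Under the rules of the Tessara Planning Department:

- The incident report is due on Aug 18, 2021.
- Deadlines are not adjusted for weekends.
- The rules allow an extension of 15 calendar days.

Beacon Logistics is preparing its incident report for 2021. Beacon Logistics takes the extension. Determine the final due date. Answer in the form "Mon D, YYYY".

Sep 2, 2021

The stated deadline is Aug 18, 2021.
Aug 18, 2021 falls on a Wednesday. The rules make no weekend/holiday allowance, so it remains Aug 18, 2021.
The 15-calendar-day extension moves the deadline from Aug 18, 2021 to Sep 2, 2021.
Sep 2, 2021 is a Thursday; no weekend or holiday adjustment applies.
Final deadline: Sep 2, 2021.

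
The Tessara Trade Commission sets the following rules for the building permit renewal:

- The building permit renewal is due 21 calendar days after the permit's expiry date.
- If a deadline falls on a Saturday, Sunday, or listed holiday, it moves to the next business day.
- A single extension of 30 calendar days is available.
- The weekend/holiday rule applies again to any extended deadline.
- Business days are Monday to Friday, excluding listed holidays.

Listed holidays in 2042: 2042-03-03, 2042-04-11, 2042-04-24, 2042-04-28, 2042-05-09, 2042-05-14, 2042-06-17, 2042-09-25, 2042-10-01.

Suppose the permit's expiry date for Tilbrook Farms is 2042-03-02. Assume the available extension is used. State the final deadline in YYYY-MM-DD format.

2042-04-23

Adding 21 calendar days to 2042-03-02 gives 2042-03-23.
2042-03-23 is a Sunday; the next business day is 2042-03-24 (Monday).
Add the 30 calendar-day extension to 2042-03-24: 2042-04-23.
Since 2042-04-23 is a Wednesday and not a holiday, the date is unchanged.
Final deadline: 2042-04-23.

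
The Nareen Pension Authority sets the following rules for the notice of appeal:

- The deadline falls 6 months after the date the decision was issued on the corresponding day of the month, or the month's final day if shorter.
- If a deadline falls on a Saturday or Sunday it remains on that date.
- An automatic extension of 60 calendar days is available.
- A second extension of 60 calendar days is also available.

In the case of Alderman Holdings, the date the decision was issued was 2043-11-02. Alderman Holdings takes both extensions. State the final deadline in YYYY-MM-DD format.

2044-08-30

6 months from 2043-11-02 is 2044-05-02.
No adjustment is made for weekends or holidays, so 2044-05-02 stands.
The 60-calendar-day extension moves the deadline from 2044-05-02 to 2044-07-01.
2044-07-01 is a Friday; no weekend or holiday adjustment applies.
Applying the 60-calendar-day extension: 2044-07-01 + 60 days = 2044-08-30.
2044-08-30 is a Tuesday; no weekend or holiday adjustment applies.
Final deadline: 2044-08-30.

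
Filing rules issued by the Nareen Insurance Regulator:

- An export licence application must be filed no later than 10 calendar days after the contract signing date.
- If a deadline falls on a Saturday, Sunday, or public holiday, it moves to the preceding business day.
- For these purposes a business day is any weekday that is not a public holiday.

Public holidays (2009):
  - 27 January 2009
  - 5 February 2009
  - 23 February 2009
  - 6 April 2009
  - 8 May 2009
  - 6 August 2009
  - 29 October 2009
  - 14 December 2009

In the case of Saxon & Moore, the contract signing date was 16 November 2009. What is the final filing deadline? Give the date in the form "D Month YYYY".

26 November 2009

From 16 November 2009, 10 calendar days later is 26 November 2009.
Since 26 November 2009 is a Thursday and not a holiday, the date is unchanged.
Deadline: 26 November 2009.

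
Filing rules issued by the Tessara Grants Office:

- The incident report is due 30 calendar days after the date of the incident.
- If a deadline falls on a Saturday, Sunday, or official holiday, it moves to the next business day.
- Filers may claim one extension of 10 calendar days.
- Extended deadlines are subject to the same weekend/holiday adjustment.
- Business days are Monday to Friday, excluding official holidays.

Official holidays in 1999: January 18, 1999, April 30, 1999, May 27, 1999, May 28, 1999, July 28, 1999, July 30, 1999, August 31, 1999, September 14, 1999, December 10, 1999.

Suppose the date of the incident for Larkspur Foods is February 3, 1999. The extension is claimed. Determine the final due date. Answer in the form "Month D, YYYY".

From February 3, 1999, 30 calendar days later is March 5, 1999.
Since March 5, 1999 is a Friday and not a holiday, the date is unchanged.
Add the 10 calendar-day extension to March 5, 1999: March 15, 1999.
March 15, 1999 is a Monday and not a listed holiday, so it stands.
Deadline: March 15, 1999.

March 15, 1999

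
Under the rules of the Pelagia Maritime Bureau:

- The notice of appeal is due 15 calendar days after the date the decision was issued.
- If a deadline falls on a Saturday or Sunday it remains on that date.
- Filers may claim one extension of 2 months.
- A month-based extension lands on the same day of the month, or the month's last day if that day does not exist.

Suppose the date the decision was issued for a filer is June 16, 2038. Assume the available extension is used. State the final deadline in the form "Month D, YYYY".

Adding 15 calendar days to June 16, 2038 gives July 1, 2038.
July 1, 2038 is a Thursday; no weekend or holiday adjustment applies.
The 2 months extension carries July 1, 2038 to September 1, 2038.
No adjustment is made for weekends or holidays, so September 1, 2038 stands.
Deadline: September 1, 2038.

September 1, 2038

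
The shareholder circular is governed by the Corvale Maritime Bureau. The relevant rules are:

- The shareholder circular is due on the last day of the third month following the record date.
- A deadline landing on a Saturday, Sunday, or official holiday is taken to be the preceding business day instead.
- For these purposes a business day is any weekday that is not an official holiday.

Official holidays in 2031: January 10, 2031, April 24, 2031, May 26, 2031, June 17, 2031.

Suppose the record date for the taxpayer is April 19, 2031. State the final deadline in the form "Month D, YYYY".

The third month after April 19, 2031 is July 2031, whose last day is July 31, 2031.
July 31, 2031 falls on a Thursday, which is a business day, so no adjustment is needed.
So the filing is due July 31, 2031.

July 31, 2031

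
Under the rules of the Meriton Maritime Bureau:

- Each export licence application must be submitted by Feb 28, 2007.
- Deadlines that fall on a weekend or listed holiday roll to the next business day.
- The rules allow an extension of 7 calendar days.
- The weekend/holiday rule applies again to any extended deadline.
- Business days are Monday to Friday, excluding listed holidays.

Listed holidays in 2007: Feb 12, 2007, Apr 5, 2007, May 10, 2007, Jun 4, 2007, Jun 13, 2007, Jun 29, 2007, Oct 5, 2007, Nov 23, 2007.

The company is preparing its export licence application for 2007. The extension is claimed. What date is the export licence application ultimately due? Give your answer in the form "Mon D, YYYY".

The stated deadline is Feb 28, 2007.
Since Feb 28, 2007 is a Wednesday and not a holiday, the date is unchanged.
The 7-calendar-day extension moves the deadline from Feb 28, 2007 to Mar 7, 2007.
Mar 7, 2007 (Wednesday) is already a business day.
Deadline: Mar 7, 2007.

Mar 7, 2007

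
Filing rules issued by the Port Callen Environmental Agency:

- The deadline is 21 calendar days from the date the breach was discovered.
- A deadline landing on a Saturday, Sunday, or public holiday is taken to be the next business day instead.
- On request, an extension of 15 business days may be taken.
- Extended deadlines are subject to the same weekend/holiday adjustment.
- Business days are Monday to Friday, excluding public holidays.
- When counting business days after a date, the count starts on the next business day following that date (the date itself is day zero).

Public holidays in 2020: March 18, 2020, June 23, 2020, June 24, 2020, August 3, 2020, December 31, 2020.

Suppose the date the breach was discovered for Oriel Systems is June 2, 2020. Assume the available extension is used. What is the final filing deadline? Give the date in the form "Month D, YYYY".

From June 2, 2020, 21 calendar days later is June 23, 2020.
June 23, 2020 is a listed holiday, so it moves to the next business day, June 25, 2020 (Thursday).
The 15-business-day extension runs from June 25, 2020 to July 16, 2020.
July 16, 2020 (Thursday) is already a business day.
The final due date is July 16, 2020.

July 16, 2020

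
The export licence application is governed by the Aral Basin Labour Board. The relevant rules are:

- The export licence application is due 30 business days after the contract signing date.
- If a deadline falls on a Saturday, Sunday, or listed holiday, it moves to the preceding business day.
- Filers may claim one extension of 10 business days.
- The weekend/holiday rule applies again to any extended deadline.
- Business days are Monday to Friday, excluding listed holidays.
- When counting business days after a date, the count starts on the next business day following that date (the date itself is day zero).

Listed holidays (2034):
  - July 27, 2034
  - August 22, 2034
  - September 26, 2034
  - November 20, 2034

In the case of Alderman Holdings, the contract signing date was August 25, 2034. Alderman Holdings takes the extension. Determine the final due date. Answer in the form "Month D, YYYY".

October 23, 2034

30 business days after August 25, 2034, excluding weekends and holidays, is October 9, 2034.
October 9, 2034 is a Monday and not a listed holiday, so it stands.
The 10-business-day extension runs from October 9, 2034 to October 23, 2034.
October 23, 2034 falls on a Monday, which is a business day, so no adjustment is needed.
The final due date is October 23, 2034.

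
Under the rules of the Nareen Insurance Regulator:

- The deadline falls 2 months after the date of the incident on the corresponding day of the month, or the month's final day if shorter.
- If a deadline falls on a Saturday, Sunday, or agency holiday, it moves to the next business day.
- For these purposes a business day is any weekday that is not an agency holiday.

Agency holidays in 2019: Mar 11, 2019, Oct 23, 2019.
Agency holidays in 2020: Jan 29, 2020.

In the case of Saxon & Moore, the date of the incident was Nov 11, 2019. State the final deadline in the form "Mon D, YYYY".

Jan 13, 2020

2 months after Nov 11, 2019, on the same day of the month, is Jan 11, 2020.
Jan 11, 2020 is a Saturday, so it moves to the next business day, Jan 13, 2020 (Monday).
The final due date is Jan 13, 2020.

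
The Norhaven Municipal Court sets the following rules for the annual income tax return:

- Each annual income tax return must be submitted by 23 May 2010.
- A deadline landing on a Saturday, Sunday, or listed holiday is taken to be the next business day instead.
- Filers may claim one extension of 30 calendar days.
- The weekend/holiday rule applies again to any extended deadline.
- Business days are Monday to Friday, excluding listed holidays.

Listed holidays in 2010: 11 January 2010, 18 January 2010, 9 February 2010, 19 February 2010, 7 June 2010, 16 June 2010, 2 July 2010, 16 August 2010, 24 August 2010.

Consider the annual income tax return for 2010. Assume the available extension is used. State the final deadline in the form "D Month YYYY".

23 June 2010

The stated deadline is 23 May 2010.
23 May 2010 falls on a Sunday. Rolling to the next business day gives 24 May 2010, a Monday.
Applying the 30-calendar-day extension: 24 May 2010 + 30 days = 23 June 2010.
23 June 2010 (Wednesday) is already a business day.
Deadline: 23 June 2010.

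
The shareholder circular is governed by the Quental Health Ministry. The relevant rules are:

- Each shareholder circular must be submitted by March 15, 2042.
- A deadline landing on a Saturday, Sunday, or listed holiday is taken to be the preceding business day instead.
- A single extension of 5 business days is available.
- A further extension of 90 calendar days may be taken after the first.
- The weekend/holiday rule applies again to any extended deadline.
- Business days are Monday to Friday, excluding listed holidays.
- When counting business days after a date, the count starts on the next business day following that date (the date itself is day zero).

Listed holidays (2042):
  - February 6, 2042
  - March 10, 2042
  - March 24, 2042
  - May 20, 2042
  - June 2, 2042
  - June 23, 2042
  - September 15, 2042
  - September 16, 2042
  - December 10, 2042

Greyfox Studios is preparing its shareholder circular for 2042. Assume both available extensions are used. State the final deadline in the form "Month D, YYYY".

Start from the fixed due date, March 15, 2042.
March 15, 2042 falls on a Saturday. Rolling to the preceding business day gives March 14, 2042, a Friday.
Counting 5 further business days from March 14, 2042 reaches March 21, 2042.
Since March 21, 2042 is a Friday and not a holiday, the date is unchanged.
With the 90-day extension, March 21, 2042 becomes June 19, 2042.
June 19, 2042 (Thursday) is already a business day.
So the filing is due June 19, 2042.

June 19, 2042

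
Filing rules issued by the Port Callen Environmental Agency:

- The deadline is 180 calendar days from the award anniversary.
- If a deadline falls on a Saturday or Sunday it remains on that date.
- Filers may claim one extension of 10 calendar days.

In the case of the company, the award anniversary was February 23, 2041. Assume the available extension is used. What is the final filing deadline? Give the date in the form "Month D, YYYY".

From February 23, 2041, 180 calendar days later is August 22, 2041.
No adjustment is made for weekends or holidays, so August 22, 2041 stands.
Add the 10 calendar-day extension to August 22, 2041: September 1, 2041.
September 1, 2041 falls on a Sunday. The rules make no weekend/holiday allowance, so it remains September 1, 2041.
Final deadline: September 1, 2041.

September 1, 2041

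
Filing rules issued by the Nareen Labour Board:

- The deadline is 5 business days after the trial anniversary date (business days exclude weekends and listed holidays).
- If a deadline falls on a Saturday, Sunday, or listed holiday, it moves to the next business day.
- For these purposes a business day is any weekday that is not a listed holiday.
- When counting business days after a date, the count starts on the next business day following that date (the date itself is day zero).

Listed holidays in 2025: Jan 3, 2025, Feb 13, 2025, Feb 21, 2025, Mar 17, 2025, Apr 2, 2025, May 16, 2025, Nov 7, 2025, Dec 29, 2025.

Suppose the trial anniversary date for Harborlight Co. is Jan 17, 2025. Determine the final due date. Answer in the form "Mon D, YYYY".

Starting the day after Jan 17, 2025 and counting 5 business days lands on Jan 24, 2025.
Since Jan 24, 2025 is a Friday and not a holiday, the date is unchanged.
So the filing is due Jan 24, 2025.

Jan 24, 2025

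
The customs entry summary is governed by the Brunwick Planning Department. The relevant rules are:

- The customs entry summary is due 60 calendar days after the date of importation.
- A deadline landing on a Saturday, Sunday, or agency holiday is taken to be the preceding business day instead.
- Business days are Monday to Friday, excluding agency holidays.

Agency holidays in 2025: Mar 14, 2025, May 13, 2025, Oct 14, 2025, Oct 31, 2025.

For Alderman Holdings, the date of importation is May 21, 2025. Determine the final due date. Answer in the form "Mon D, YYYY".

Jul 18, 2025

60 calendar days after May 21, 2025 is Jul 20, 2025.
Jul 20, 2025 falls on a Sunday. Rolling to the preceding business day gives Jul 18, 2025, a Friday.
Deadline: Jul 18, 2025.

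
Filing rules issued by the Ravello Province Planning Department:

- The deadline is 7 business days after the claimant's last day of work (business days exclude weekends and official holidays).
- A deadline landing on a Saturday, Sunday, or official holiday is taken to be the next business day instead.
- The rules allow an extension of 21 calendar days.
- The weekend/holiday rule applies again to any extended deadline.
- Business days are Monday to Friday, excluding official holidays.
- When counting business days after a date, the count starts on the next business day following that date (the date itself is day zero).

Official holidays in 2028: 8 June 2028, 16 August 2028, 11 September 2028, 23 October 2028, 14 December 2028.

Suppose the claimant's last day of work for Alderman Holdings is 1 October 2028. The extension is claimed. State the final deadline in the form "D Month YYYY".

31 October 2028

Starting the day after 1 October 2028 and counting 7 business days lands on 10 October 2028.
10 October 2028 falls on a Tuesday, which is a business day, so no adjustment is needed.
Add the 21 calendar-day extension to 10 October 2028: 31 October 2028.
Since 31 October 2028 is a Tuesday and not a holiday, the date is unchanged.
Final deadline: 31 October 2028.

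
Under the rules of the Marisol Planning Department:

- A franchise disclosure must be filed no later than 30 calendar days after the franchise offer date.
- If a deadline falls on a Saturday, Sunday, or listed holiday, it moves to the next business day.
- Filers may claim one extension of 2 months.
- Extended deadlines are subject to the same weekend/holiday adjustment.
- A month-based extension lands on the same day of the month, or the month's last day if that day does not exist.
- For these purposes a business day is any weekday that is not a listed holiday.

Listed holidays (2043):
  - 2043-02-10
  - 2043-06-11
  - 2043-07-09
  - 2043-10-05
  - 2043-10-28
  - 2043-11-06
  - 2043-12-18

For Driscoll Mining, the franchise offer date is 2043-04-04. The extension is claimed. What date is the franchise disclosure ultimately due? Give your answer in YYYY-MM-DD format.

2043-07-06

From 2043-04-04, 30 calendar days later is 2043-05-04.
2043-05-04 (Monday) is already a business day.
Add 2 months to 2043-05-04: 2043-07-04.
Because 2043-07-04 is a Saturday, the deadline becomes 2043-07-06 (Monday).
So the filing is due 2043-07-06.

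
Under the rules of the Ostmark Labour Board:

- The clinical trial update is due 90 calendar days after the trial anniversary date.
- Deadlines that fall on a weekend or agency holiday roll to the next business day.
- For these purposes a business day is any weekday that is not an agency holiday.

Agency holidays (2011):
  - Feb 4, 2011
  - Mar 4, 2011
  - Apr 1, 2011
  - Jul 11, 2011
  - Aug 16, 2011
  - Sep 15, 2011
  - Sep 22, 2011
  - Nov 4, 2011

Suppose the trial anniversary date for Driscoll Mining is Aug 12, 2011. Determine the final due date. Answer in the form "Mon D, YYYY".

Adding 90 calendar days to Aug 12, 2011 gives Nov 10, 2011.
Nov 10, 2011 is a Thursday and not a listed holiday, so it stands.
So the filing is due Nov 10, 2011.

Nov 10, 2011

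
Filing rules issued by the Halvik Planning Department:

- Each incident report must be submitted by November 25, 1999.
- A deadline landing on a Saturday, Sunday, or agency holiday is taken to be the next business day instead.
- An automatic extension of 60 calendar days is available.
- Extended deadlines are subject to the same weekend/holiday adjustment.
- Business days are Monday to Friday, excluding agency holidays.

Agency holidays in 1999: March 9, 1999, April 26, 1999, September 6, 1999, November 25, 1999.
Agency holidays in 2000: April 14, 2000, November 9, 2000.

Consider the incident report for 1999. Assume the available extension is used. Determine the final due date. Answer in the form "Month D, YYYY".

Start from the fixed due date, November 25, 1999.
November 25, 1999 is a listed holiday; the next business day is November 26, 1999 (Friday).
With the 60-day extension, November 26, 1999 becomes January 25, 2000.
January 25, 2000 falls on a Tuesday, which is a business day, so no adjustment is needed.
Final deadline: January 25, 2000.

January 25, 2000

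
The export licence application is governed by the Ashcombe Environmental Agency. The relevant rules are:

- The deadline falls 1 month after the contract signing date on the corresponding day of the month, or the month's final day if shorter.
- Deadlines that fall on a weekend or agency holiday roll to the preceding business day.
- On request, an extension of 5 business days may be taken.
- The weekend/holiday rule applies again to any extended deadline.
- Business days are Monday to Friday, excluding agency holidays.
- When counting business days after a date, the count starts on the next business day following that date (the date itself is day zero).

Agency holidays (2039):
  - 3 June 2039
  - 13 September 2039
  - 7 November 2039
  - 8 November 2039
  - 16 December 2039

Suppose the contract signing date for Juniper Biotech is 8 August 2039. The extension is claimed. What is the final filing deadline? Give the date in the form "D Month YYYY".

1 month after 8 August 2039, on the same day of the month, is 8 September 2039.
8 September 2039 (Thursday) is already a business day.
The 5-business-day extension runs from 8 September 2039 to 16 September 2039.
16 September 2039 is a Friday and not a listed holiday, so it stands.
Final deadline: 16 September 2039.

16 September 2039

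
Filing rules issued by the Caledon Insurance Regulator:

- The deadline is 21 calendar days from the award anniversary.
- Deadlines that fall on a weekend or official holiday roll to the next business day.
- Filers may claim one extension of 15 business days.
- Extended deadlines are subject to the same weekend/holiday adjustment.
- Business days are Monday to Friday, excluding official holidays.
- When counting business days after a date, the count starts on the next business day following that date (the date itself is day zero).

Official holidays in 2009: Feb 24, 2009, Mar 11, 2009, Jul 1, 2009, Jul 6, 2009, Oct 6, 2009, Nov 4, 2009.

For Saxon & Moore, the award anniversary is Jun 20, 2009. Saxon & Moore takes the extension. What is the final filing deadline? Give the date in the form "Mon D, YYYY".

Aug 3, 2009

Trigger date Jun 20, 2009 + 21 calendar days = Jul 11, 2009.
Jul 11, 2009 falls on a Saturday. Rolling to the next business day gives Jul 13, 2009, a Monday.
Applying the 15-business-day extension: 15 business days after Jul 13, 2009 is Aug 3, 2009.
Aug 3, 2009 is a Monday and not a listed holiday, so it stands.
The final due date is Aug 3, 2009.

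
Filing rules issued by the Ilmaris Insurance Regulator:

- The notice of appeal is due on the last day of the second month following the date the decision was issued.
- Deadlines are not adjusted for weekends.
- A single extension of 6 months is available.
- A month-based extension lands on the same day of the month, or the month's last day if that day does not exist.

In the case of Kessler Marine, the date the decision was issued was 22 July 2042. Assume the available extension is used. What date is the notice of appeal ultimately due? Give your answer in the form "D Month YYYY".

30 March 2043

2 months after 22 July 2042 is September 2042; that month ends on 30 September 2042.
No adjustment is made for weekends or holidays, so 30 September 2042 stands.
The 6 months extension carries 30 September 2042 to 30 March 2043.
30 March 2043 is a Monday; no weekend or holiday adjustment applies.
Deadline: 30 March 2043.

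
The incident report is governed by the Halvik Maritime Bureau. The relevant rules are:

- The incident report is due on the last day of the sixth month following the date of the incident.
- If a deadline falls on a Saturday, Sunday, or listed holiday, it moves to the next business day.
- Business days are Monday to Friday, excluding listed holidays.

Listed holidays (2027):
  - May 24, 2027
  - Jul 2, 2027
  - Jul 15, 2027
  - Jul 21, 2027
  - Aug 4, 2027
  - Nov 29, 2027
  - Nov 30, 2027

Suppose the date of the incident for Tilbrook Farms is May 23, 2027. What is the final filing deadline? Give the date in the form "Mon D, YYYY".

Dec 1, 2027

6 months after May 23, 2027 falls in November 2027; the last day of that month is Nov 30, 2027.
Nov 30, 2027 is a listed holiday, so it moves to the next business day, Dec 1, 2027 (Wednesday).
Final deadline: Dec 1, 2027.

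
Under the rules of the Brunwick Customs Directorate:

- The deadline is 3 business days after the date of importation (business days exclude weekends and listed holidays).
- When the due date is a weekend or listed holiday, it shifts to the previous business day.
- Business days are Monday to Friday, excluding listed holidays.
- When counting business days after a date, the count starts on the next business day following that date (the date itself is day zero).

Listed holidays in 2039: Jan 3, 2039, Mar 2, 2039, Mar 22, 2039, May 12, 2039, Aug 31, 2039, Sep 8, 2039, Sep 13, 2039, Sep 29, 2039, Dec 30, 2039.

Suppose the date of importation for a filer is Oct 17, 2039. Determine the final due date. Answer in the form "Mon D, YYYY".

Starting the day after Oct 17, 2039 and counting 3 business days lands on Oct 20, 2039.
Oct 20, 2039 (Thursday) is already a business day.
The final due date is Oct 20, 2039.

Oct 20, 2039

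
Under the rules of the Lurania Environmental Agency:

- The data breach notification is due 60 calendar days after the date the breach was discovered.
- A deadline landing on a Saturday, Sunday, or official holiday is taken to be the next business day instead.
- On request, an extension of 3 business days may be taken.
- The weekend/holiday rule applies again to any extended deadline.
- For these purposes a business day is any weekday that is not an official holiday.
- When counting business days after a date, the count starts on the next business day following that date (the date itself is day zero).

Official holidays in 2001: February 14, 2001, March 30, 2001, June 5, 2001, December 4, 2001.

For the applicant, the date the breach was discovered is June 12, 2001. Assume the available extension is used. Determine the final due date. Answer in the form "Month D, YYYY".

From June 12, 2001, 60 calendar days later is August 11, 2001.
August 11, 2001 falls on a Saturday. Rolling to the next business day gives August 13, 2001, a Monday.
Counting 3 further business days from August 13, 2001 reaches August 16, 2001.
August 16, 2001 is a Thursday and not a listed holiday, so it stands.
So the filing is due August 16, 2001.

August 16, 2001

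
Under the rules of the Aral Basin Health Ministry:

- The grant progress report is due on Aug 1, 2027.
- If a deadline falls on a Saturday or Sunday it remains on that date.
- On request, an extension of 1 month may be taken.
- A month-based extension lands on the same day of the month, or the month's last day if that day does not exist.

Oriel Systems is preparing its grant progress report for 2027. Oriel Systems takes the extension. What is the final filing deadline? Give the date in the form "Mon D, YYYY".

The statutory due date is Aug 1, 2027.
Aug 1, 2027 falls on a Sunday. The rules make no weekend/holiday allowance, so it remains Aug 1, 2027.
Applying the 1 month extension: 1 month after Aug 1, 2027 is Sep 1, 2027.
No adjustment is made for weekends or holidays, so Sep 1, 2027 stands.
So the filing is due Sep 1, 2027.

Sep 1, 2027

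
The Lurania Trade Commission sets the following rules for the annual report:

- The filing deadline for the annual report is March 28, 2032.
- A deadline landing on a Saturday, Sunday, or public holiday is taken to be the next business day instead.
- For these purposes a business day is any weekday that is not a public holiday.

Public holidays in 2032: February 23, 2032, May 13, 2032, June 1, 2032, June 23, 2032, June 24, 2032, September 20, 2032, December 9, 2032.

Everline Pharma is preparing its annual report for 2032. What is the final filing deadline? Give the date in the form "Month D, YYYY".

The stated deadline is March 28, 2032.
March 28, 2032 falls on a Sunday. Rolling to the next business day gives March 29, 2032, a Monday.
Deadline: March 29, 2032.

March 29, 2032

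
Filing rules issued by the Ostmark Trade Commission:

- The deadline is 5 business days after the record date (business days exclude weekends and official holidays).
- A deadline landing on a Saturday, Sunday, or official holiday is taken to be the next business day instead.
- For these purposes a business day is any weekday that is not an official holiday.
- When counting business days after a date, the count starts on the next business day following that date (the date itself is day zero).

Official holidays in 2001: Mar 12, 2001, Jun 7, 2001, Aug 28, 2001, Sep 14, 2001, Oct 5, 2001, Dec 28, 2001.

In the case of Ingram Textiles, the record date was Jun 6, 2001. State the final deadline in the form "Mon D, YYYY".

Jun 14, 2001

5 business days after Jun 6, 2001, excluding weekends and holidays, is Jun 14, 2001.
Jun 14, 2001 falls on a Thursday, which is a business day, so no adjustment is needed.
So the filing is due Jun 14, 2001.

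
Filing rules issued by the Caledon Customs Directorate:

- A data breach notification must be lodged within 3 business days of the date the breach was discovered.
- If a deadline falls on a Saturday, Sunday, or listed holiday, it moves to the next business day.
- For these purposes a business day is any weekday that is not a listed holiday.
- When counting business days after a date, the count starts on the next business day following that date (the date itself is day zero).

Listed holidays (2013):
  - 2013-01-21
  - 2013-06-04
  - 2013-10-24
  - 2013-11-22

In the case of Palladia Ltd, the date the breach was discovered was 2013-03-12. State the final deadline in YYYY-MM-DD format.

2013-03-15

3 business days after 2013-03-12, excluding weekends and holidays, is 2013-03-15.
2013-03-15 is a Friday and not a listed holiday, so it stands.
So the filing is due 2013-03-15.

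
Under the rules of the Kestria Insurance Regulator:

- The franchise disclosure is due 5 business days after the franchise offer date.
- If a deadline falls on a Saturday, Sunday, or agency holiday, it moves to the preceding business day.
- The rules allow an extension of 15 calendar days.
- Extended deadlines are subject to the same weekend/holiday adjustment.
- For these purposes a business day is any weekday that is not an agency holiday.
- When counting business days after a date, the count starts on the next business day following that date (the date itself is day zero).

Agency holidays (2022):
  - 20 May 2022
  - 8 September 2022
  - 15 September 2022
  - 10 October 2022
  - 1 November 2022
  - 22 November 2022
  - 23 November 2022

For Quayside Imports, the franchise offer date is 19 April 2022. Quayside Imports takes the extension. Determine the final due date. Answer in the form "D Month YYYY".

11 May 2022

5 business days after 19 April 2022, excluding weekends and holidays, is 26 April 2022.
26 April 2022 (Tuesday) is already a business day.
Applying the 15-calendar-day extension: 26 April 2022 + 15 days = 11 May 2022.
Since 11 May 2022 is a Wednesday and not a holiday, the date is unchanged.
The final due date is 11 May 2022.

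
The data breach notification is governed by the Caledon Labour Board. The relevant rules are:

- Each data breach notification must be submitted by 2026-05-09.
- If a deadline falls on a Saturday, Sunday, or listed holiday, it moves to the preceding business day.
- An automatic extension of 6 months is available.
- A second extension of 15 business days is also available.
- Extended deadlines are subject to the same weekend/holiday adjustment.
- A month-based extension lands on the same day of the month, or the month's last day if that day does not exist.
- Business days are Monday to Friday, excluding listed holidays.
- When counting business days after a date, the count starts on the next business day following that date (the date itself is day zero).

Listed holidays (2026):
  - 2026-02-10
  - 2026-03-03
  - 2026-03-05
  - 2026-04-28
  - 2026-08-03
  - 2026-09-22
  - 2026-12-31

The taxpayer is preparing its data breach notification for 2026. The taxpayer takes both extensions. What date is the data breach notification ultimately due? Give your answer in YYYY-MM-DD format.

Start from the fixed due date, 2026-05-09.
2026-05-09 is a Saturday; the preceding business day is 2026-05-08 (Friday).
Applying the 6 months extension: 6 months after 2026-05-08 is 2026-11-08.
2026-11-08 is a Sunday, so it moves to the preceding business day, 2026-11-06 (Friday).
Applying the 15-business-day extension: 15 business days after 2026-11-06 is 2026-11-27.
2026-11-27 (Friday) is already a business day.
Final deadline: 2026-11-27.

2026-11-27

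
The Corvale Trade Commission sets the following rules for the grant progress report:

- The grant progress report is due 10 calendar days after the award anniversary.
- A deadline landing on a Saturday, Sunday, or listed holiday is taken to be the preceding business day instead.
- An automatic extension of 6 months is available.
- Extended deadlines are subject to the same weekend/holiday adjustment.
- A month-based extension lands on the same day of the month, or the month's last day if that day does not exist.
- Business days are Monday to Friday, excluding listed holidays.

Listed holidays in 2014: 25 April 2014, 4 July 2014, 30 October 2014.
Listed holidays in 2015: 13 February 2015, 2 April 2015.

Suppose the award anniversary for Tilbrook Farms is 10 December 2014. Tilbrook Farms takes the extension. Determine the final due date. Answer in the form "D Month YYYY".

10 calendar days after 10 December 2014 is 20 December 2014.
20 December 2014 falls on a Saturday. Rolling to the preceding business day gives 19 December 2014, a Friday.
Applying the 6 months extension: 6 months after 19 December 2014 is 19 June 2015.
19 June 2015 is a Friday and not a listed holiday, so it stands.
So the filing is due 19 June 2015.

19 June 2015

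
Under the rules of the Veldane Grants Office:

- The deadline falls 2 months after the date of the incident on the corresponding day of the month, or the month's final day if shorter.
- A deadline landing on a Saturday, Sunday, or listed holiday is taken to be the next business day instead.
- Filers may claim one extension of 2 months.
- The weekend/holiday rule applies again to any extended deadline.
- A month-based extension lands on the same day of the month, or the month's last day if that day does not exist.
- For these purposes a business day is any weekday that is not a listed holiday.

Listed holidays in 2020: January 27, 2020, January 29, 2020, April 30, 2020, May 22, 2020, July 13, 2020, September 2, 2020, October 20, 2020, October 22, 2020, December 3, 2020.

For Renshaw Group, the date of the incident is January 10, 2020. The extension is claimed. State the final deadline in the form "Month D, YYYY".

Moving 2 months forward from January 10, 2020 on the corresponding day gives March 10, 2020.
Since March 10, 2020 is a Tuesday and not a holiday, the date is unchanged.
Applying the 2 months extension: 2 months after March 10, 2020 is May 10, 2020.
May 10, 2020 is a Sunday; the next business day is May 11, 2020 (Monday).
Deadline: May 11, 2020.

May 11, 2020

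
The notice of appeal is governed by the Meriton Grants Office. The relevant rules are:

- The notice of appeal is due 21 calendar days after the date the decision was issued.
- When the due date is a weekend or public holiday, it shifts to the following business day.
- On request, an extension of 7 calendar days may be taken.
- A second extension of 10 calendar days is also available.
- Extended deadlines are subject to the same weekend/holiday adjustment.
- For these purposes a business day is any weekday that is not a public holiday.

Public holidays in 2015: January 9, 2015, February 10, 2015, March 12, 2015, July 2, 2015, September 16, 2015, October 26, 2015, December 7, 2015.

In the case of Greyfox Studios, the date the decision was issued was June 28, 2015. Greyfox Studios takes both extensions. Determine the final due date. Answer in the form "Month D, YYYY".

21 calendar days after June 28, 2015 is July 19, 2015.
Because July 19, 2015 is a Sunday, the deadline becomes July 20, 2015 (Monday).
With the 7-day extension, July 20, 2015 becomes July 27, 2015.
July 27, 2015 (Monday) is already a business day.
The 10-calendar-day extension moves the deadline from July 27, 2015 to August 6, 2015.
August 6, 2015 is a Thursday and not a listed holiday, so it stands.
Deadline: August 6, 2015.

August 6, 2015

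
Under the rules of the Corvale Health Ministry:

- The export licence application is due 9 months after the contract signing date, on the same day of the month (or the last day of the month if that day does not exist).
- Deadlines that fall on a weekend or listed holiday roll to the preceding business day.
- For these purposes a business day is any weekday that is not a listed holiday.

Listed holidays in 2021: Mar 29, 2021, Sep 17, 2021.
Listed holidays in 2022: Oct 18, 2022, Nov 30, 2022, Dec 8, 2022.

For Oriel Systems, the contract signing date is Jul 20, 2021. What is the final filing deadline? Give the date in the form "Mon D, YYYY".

Apr 20, 2022

9 months from Jul 20, 2021 is Apr 20, 2022.
Since Apr 20, 2022 is a Wednesday and not a holiday, the date is unchanged.
So the filing is due Apr 20, 2022.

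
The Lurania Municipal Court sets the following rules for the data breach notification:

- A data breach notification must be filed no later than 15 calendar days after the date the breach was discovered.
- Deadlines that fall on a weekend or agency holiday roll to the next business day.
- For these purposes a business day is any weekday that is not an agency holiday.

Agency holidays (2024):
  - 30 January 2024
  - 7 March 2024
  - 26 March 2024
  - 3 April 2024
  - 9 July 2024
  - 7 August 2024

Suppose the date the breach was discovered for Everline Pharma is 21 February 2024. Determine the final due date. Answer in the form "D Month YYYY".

8 March 2024

From 21 February 2024, 15 calendar days later is 7 March 2024.
7 March 2024 is a listed holiday; the next business day is 8 March 2024 (Friday).
So the filing is due 8 March 2024.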